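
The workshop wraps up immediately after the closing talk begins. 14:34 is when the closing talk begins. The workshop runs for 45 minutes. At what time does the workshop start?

The workshop ends at 14:34.
The workshop starts at 14:34 − 45 min = 13:49.

13:49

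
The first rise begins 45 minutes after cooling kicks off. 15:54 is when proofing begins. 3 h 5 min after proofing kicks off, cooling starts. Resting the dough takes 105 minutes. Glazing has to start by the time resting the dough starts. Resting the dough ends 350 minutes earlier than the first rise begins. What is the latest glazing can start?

Cooling starts at 15:54 + 185 min = 18:59.
The first rise starts at 18:59 + 45 min = 19:44.
Resting the dough ends at 19:44 − 350 min = 13:54.
Resting the dough starts at 13:54 − 105 min = 12:09.
Glazing is bounded by resting the dough, so the latest it can start is 12:09.

12:09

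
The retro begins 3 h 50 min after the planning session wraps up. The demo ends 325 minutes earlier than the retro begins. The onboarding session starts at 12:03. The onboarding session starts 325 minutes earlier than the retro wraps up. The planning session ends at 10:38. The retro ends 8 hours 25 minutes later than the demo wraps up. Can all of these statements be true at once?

The retro starts at 10:38 + 230 min = 14:28.
The demo ends at 14:28 − 325 min = 09:03.
The retro ends at 09:03 + 505 min = 17:28.
The onboarding session starts at 17:28 − 325 min = 12:03.
That matches the stated 12:03, so the schedule is consistent.

Yes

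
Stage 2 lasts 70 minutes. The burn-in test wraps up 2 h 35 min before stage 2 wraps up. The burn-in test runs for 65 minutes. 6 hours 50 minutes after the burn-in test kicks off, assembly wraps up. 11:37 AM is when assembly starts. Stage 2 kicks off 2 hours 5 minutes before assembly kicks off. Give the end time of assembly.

Stage 2 starts at 11:37 AM − 125 min = 9:32 AM.
Stage 2 ends at 9:32 AM + 70 min = 10:42 AM.
The burn-in test ends at 10:42 AM − 155 min = 8:07 AM.
The burn-in test starts at 8:07 AM − 65 min = 7:02 AM.
Assembly ends at 7:02 AM + 410 min = 1:52 PM.

1:52 PM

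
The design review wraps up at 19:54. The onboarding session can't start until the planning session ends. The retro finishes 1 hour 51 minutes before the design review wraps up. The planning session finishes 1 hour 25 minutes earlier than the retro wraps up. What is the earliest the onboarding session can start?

16:38

The retro ends at 19:54 − 111 min = 18:03.
The planning session ends at 18:03 − 85 min = 16:38.
The onboarding session is bounded by the planning session, so the earliest it can start is 16:38.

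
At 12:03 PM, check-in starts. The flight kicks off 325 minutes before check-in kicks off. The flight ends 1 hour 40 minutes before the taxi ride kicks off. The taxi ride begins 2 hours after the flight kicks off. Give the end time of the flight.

The flight starts at 12:03 PM − 325 min = 6:38 AM.
The taxi ride starts at 6:38 AM + 120 min = 8:38 AM.
The flight ends at 8:38 AM − 100 min = 6:58 AM.

6:58 AM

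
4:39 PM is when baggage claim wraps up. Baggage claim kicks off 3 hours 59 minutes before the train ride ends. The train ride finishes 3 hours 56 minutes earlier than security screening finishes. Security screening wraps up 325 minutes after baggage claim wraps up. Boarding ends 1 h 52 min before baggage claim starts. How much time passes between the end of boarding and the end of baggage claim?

Security screening ends at 4:39 PM + 325 min = 10:04 PM.
The train ride ends at 10:04 PM − 236 min = 6:08 PM.
Baggage claim starts at 6:08 PM − 239 min = 2:09 PM.
Boarding ends at 2:09 PM − 112 min = 12:17 PM.
From 12:17 PM to 4:39 PM is 4 hours 22 minutes.

4 hours 22 minutes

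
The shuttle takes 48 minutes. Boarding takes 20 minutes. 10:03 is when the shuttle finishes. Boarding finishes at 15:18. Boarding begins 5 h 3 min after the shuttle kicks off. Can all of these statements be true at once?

No

The shuttle starts at 10:03 − 48 min = 09:15.
Boarding starts at 09:15 + 303 min = 14:18.
Boarding ends at 14:18 + 20 min = 14:38.
But boarding is also said to end at 15:18 — a 40-minute conflict.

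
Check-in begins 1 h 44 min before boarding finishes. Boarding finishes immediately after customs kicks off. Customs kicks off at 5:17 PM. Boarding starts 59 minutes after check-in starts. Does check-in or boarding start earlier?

check-in

Boarding ends at 5:17 PM.
Check-in starts at 5:17 PM − 104 min = 3:33 PM.
Boarding starts at 3:33 PM + 59 min = 4:32 PM.
Check-in starts at 3:33 PM and boarding starts at 4:32 PM, so check-in is first.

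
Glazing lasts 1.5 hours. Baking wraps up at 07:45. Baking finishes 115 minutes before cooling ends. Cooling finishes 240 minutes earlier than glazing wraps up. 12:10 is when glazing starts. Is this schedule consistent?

Glazing ends at 12:10 + 90 min = 13:40.
Cooling ends at 13:40 − 240 min = 09:40.
Baking ends at 09:40 − 115 min = 07:45.
That matches the stated 07:45, so the schedule is consistent.

Yes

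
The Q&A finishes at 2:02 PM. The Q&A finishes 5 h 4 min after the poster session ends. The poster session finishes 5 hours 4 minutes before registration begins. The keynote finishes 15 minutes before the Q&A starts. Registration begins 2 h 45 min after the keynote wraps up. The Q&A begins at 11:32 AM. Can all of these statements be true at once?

Yes

The keynote ends at 11:32 AM − 15 min = 11:17 AM.
Registration starts at 11:17 AM + 165 min = 2:02 PM.
The poster session ends at 2:02 PM − 304 min = 8:58 AM.
The Q&A ends at 8:58 AM + 304 min = 2:02 PM.
That matches the stated 2:02 PM, so the schedule is consistent.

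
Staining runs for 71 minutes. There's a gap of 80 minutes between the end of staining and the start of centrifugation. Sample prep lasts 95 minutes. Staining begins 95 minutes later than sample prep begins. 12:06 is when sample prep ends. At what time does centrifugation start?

Sample prep starts at 12:06 − 95 min = 10:31.
Staining starts at 10:31 + 95 min = 12:06.
Staining ends at 12:06 + 71 min = 13:17.
Centrifugation starts at 13:17 + 80 min = 14:37.

14:37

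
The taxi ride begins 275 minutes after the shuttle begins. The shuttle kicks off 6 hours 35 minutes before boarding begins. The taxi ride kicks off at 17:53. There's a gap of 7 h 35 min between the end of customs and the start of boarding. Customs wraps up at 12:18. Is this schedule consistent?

Boarding starts at 12:18 + 455 min = 19:53.
The shuttle starts at 19:53 − 395 min = 13:18.
The taxi ride starts at 13:18 + 275 min = 17:53.
That matches the stated 17:53, so the schedule is consistent.

Yes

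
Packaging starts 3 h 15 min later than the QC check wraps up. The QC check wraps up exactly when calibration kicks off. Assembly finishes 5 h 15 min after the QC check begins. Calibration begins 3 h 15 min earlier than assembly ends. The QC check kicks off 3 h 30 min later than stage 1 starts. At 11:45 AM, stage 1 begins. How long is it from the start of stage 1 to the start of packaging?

The QC check starts at 11:45 AM + 210 min = 3:15 PM.
Assembly ends at 3:15 PM + 315 min = 8:30 PM.
Calibration starts at 8:30 PM − 195 min = 5:15 PM.
So the QC check ends at 5:15 PM.
Packaging starts at 5:15 PM + 195 min = 8:30 PM.
From 11:45 AM to 8:30 PM is 525 minutes.

525 minutes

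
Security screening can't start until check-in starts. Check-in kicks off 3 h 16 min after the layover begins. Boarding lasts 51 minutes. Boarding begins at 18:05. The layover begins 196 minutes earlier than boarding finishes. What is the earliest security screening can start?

18:56

Boarding ends at 18:05 + 51 min = 18:56.
The layover starts at 18:56 − 196 min = 15:40.
Check-in starts at 15:40 + 196 min = 18:56.
Security screening is bounded by check-in, so the earliest it can start is 18:56.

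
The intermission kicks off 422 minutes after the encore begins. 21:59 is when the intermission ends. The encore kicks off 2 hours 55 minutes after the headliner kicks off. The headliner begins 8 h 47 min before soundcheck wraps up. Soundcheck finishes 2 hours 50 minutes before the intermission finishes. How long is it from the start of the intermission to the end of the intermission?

Soundcheck ends at 21:59 − 170 min = 19:09.
The headliner starts at 19:09 − 527 min = 10:22.
The encore starts at 10:22 + 175 min = 13:17.
The intermission starts at 13:17 + 422 min = 20:19.
From 20:19 to 21:59 is 1 hour 40 minutes.

1 hour 40 minutes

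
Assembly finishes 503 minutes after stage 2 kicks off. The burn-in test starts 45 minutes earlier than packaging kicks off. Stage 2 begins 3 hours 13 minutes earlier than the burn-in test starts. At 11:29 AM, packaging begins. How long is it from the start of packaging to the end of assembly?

4 h 25 min

The burn-in test starts at 11:29 AM − 45 min = 10:44 AM.
Stage 2 starts at 10:44 AM − 193 min = 7:31 AM.
Assembly ends at 7:31 AM + 503 min = 3:54 PM.
From 11:29 AM to 3:54 PM is 4 h 25 min.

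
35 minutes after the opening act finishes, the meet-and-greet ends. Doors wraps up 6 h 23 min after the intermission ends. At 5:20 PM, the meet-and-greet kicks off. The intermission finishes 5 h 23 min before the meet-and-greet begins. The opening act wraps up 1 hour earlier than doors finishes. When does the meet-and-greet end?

5:55 PM

The intermission ends at 5:20 PM − 323 min = 11:57 AM.
Doors ends at 11:57 AM + 383 min = 6:20 PM.
The opening act ends at 6:20 PM − 60 min = 5:20 PM.
The meet-and-greet ends at 5:20 PM + 35 min = 5:55 PM.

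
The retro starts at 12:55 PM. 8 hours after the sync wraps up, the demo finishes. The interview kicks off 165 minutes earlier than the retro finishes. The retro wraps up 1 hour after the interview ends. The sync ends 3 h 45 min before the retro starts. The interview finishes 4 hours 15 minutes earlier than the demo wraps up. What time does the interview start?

11:10 AM

The sync ends at 12:55 PM − 225 min = 9:10 AM.
The demo ends at 9:10 AM + 480 min = 5:10 PM.
The interview ends at 5:10 PM − 255 min = 12:55 PM.
The retro ends at 12:55 PM + 60 min = 1:55 PM.
The interview starts at 1:55 PM − 165 min = 11:10 AM.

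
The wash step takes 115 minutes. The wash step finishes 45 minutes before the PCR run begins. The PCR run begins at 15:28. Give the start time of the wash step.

12:48

The wash step ends at 15:28 − 45 min = 14:43.
The wash step starts at 14:43 − 115 min = 12:48.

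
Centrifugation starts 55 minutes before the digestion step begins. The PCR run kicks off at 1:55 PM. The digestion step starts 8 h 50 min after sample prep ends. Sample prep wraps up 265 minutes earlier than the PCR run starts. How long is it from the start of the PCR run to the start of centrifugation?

3 hours 30 minutes

Sample prep ends at 1:55 PM − 265 min = 9:30 AM.
The digestion step starts at 9:30 AM + 530 min = 6:20 PM.
Centrifugation starts at 6:20 PM − 55 min = 5:25 PM.
From 1:55 PM to 5:25 PM is 3 hours 30 minutes.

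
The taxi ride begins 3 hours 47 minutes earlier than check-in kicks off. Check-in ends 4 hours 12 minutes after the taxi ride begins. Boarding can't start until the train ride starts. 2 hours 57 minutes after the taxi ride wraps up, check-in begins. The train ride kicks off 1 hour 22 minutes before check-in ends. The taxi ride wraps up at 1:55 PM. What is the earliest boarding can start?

Check-in starts at 1:55 PM + 177 min = 4:52 PM.
The taxi ride starts at 4:52 PM − 227 min = 1:05 PM.
Check-in ends at 1:05 PM + 252 min = 5:17 PM.
The train ride starts at 5:17 PM − 82 min = 3:55 PM.
Boarding is bounded by the train ride, so the earliest it can start is 3:55 PM.

3:55 PM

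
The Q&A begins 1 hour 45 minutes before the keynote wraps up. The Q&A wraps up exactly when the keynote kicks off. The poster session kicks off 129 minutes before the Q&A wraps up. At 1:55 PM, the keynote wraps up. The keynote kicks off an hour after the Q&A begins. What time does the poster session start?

The Q&A starts at 1:55 PM − 105 min = 12:10 PM.
The keynote starts at 12:10 PM + 60 min = 1:10 PM.
So the Q&A ends at 1:10 PM.
The poster session starts at 1:10 PM − 129 min = 11:01 AM.

11:01 AM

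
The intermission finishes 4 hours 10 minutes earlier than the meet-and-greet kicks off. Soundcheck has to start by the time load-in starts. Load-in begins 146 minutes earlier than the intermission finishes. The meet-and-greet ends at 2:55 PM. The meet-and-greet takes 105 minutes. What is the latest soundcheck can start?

The meet-and-greet starts at 2:55 PM − 105 min = 1:10 PM.
The intermission ends at 1:10 PM − 250 min = 9:00 AM.
Load-in starts at 9:00 AM − 146 min = 6:34 AM.
Soundcheck is bounded by load-in, so the latest it can start is 6:34 AM.

6:34 AM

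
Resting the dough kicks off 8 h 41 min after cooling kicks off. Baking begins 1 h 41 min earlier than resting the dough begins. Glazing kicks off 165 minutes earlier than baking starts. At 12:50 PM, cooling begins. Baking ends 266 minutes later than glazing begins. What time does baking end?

Resting the dough starts at 12:50 PM + 521 min = 9:31 PM.
Baking starts at 9:31 PM − 101 min = 7:50 PM.
Glazing starts at 7:50 PM − 165 min = 5:05 PM.
Baking ends at 5:05 PM + 266 min = 9:31 PM.

9:31 PM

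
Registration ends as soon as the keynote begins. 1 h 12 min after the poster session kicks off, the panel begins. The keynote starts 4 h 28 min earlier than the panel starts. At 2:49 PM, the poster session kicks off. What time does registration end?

The panel starts at 2:49 PM + 72 min = 4:01 PM.
The keynote starts at 4:01 PM − 268 min = 11:33 AM.
So registration ends at 11:33 AM.

11:33 AM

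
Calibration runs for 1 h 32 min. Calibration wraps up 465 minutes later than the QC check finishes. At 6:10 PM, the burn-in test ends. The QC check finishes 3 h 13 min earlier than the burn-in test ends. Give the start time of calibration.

The QC check ends at 6:10 PM − 193 min = 2:57 PM.
Calibration ends at 2:57 PM + 465 min = 10:42 PM.
Calibration starts at 10:42 PM − 92 min = 9:10 PM.

9:10 PM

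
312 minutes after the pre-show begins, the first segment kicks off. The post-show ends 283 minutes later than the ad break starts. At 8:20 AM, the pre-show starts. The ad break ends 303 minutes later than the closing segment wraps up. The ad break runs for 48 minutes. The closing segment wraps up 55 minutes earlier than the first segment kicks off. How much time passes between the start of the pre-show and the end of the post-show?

The first segment starts at 8:20 AM + 312 min = 1:32 PM.
The closing segment ends at 1:32 PM − 55 min = 12:37 PM.
The ad break ends at 12:37 PM + 303 min = 5:40 PM.
The ad break starts at 5:40 PM − 48 min = 4:52 PM.
The post-show ends at 4:52 PM + 283 min = 9:35 PM.
From 8:20 AM to 9:35 PM is 13 h 15 min.

13 h 15 min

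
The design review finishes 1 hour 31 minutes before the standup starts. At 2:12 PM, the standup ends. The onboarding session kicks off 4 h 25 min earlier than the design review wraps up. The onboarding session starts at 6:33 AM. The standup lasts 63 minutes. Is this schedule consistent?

No

The standup starts at 2:12 PM − 63 min = 1:09 PM.
The design review ends at 1:09 PM − 91 min = 11:38 AM.
The onboarding session starts at 11:38 AM − 265 min = 7:13 AM.
But the onboarding session is also said to start at 6:33 AM — a 40-minute conflict.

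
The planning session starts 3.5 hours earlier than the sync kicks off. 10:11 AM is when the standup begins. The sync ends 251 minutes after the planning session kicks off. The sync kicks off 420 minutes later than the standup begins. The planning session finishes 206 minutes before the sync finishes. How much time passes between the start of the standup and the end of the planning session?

The sync starts at 10:11 AM + 420 min = 5:11 PM.
The planning session starts at 5:11 PM − 210 min = 1:41 PM.
The sync ends at 1:41 PM + 251 min = 5:52 PM.
The planning session ends at 5:52 PM − 206 min = 2:26 PM.
From 10:11 AM to 2:26 PM is 4 hours 15 minutes.

4 hours 15 minutes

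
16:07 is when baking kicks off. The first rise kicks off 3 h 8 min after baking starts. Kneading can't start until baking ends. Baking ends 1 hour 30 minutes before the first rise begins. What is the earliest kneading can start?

The first rise starts at 16:07 + 188 min = 19:15.
Baking ends at 19:15 − 90 min = 17:45.
Kneading is bounded by baking, so the earliest it can start is 17:45.

17:45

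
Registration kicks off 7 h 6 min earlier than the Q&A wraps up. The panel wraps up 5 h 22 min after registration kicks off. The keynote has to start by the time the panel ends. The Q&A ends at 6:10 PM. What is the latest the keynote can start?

Registration starts at 6:10 PM − 426 min = 11:04 AM.
The panel ends at 11:04 AM + 322 min = 4:26 PM.
The keynote is bounded by the panel, so the latest it can start is 4:26 PM.

4:26 PM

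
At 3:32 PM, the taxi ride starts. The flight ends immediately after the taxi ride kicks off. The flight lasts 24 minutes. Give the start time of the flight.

The flight ends at 3:32 PM.
The flight starts at 3:32 PM − 24 min = 3:08 PM.

3:08 PM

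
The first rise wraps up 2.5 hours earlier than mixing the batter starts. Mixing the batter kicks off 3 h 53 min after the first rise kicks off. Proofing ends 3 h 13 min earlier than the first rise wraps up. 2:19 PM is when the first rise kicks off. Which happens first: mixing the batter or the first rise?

the first rise

Mixing the batter starts at 2:19 PM + 233 min = 6:12 PM.
Mixing the batter starts at 6:12 PM and the first rise starts at 2:19 PM, so the first rise is first.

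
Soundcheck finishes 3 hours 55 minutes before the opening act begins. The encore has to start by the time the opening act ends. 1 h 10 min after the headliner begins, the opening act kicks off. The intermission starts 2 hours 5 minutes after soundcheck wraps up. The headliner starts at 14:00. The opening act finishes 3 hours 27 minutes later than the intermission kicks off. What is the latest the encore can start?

The opening act starts at 14:00 + 70 min = 15:10.
Soundcheck ends at 15:10 − 235 min = 11:15.
The intermission starts at 11:15 + 125 min = 13:20.
The opening act ends at 13:20 + 207 min = 16:47.
The encore is bounded by the opening act, so the latest it can start is 16:47.

16:47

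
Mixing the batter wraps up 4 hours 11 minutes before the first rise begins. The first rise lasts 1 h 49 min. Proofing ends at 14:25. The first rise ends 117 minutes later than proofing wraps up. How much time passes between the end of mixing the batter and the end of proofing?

The first rise ends at 14:25 + 117 min = 16:22.
The first rise starts at 16:22 − 109 min = 14:33.
Mixing the batter ends at 14:33 − 251 min = 10:22.
From 10:22 to 14:25 is 243 minutes.

243 minutes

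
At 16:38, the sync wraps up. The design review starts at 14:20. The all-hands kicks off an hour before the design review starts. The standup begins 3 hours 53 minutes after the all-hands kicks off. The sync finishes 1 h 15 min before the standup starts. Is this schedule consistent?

The all-hands starts at 14:20 − 60 min = 13:20.
The standup starts at 13:20 + 233 min = 17:13.
The sync ends at 17:13 − 75 min = 15:58.
But the sync is also said to end at 16:38 — a 40-minute conflict.

No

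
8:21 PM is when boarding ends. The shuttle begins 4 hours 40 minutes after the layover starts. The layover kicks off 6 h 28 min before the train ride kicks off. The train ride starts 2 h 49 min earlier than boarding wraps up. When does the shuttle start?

The train ride starts at 8:21 PM − 169 min = 5:32 PM.
The layover starts at 5:32 PM − 388 min = 11:04 AM.
The shuttle starts at 11:04 AM + 280 min = 3:44 PM.

3:44 PM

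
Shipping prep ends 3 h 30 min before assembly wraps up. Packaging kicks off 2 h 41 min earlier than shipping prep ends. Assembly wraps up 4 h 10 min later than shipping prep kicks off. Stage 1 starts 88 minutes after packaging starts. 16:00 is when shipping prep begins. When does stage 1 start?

Assembly ends at 16:00 + 250 min = 20:10.
Shipping prep ends at 20:10 − 210 min = 16:40.
Packaging starts at 16:40 − 161 min = 13:59.
Stage 1 starts at 13:59 + 88 min = 15:27.

15:27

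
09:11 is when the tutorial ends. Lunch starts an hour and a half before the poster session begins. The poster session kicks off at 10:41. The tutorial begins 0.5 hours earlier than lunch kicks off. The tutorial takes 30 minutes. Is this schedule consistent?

Yes

Lunch starts at 10:41 − 90 min = 09:11.
The tutorial starts at 09:11 − 30 min = 08:41.
The tutorial ends at 08:41 + 30 min = 09:11.
That matches the stated 09:11, so the schedule is consistent.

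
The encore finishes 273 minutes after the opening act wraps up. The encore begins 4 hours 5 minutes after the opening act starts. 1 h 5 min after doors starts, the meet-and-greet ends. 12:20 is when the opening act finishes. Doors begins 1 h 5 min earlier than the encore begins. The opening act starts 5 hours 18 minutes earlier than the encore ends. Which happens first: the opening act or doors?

the opening act

The encore ends at 12:20 + 273 min = 16:53.
The opening act starts at 16:53 − 318 min = 11:35.
The encore starts at 11:35 + 245 min = 15:40.
Doors starts at 15:40 − 65 min = 14:35.
The opening act starts at 11:35 and doors starts at 14:35, so the opening act is first.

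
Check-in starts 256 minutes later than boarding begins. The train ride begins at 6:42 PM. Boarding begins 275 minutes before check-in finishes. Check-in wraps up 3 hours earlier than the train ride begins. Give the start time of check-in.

Check-in ends at 6:42 PM − 180 min = 3:42 PM.
Boarding starts at 3:42 PM − 275 min = 11:07 AM.
Check-in starts at 11:07 AM + 256 min = 3:23 PM.

3:23 PM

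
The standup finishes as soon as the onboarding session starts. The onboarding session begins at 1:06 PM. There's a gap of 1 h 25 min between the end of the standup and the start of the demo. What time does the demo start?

2:31 PM

The standup ends at 1:06 PM.
The demo starts at 1:06 PM + 85 min = 2:31 PM.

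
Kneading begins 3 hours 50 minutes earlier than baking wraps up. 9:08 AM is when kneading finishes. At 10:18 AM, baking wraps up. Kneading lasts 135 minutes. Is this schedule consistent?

Kneading starts at 10:18 AM − 230 min = 6:28 AM.
Kneading ends at 6:28 AM + 135 min = 8:43 AM.
But kneading is also said to end at 9:08 AM — a 25-minute conflict.

No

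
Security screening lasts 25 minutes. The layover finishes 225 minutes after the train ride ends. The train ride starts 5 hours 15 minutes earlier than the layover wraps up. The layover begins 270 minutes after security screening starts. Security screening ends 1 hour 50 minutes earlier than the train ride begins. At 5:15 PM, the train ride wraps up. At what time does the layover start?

The layover ends at 5:15 PM + 225 min = 9:00 PM.
The train ride starts at 9:00 PM − 315 min = 3:45 PM.
Security screening ends at 3:45 PM − 110 min = 1:55 PM.
Security screening starts at 1:55 PM − 25 min = 1:30 PM.
The layover starts at 1:30 PM + 270 min = 6:00 PM.

6:00 PM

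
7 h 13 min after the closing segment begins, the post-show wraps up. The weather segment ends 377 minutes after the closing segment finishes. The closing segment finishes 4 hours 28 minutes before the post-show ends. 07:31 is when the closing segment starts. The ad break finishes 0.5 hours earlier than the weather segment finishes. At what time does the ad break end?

The post-show ends at 07:31 + 433 min = 14:44.
The closing segment ends at 14:44 − 268 min = 10:16.
The weather segment ends at 10:16 + 377 min = 16:33.
The ad break ends at 16:33 − 30 min = 16:03.

16:03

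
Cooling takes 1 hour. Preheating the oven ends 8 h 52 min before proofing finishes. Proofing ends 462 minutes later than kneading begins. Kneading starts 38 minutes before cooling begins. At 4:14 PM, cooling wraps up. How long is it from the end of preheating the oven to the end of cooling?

168 minutes

Cooling starts at 4:14 PM − 60 min = 3:14 PM.
Kneading starts at 3:14 PM − 38 min = 2:36 PM.
Proofing ends at 2:36 PM + 462 min = 10:18 PM.
Preheating the oven ends at 10:18 PM − 532 min = 1:26 PM.
From 1:26 PM to 4:14 PM is 168 minutes.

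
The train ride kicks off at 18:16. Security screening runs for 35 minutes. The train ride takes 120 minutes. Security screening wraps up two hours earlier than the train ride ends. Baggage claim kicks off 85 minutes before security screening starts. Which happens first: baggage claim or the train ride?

baggage claim

The train ride ends at 18:16 + 120 min = 20:16.
Security screening ends at 20:16 − 120 min = 18:16.
Security screening starts at 18:16 − 35 min = 17:41.
Baggage claim starts at 17:41 − 85 min = 16:16.
Baggage claim starts at 16:16 and the train ride starts at 18:16, so baggage claim is first.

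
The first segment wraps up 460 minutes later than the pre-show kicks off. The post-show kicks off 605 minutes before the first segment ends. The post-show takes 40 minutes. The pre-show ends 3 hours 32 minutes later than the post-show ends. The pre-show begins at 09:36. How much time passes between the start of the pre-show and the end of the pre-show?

The first segment ends at 09:36 + 460 min = 17:16.
The post-show starts at 17:16 − 605 min = 07:11.
The post-show ends at 07:11 + 40 min = 07:51.
The pre-show ends at 07:51 + 212 min = 11:23.
From 09:36 to 11:23 is 1 hour 47 minutes.

1 hour 47 minutes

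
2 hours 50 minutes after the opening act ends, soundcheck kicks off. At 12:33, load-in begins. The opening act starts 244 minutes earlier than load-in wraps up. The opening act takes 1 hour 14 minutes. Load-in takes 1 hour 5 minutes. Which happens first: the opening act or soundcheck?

Load-in ends at 12:33 + 65 min = 13:38.
The opening act starts at 13:38 − 244 min = 09:34.
The opening act ends at 09:34 + 74 min = 10:48.
Soundcheck starts at 10:48 + 170 min = 13:38.
The opening act starts at 09:34 and soundcheck starts at 13:38, so the opening act is first.

the opening act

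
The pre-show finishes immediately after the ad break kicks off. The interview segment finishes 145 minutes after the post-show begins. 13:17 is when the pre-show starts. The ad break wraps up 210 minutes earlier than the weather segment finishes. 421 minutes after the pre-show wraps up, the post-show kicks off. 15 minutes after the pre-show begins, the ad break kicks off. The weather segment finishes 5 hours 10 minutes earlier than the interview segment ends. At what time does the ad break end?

The ad break starts at 13:17 + 15 min = 13:32.
So the pre-show ends at 13:32.
The post-show starts at 13:32 + 421 min = 20:33.
The interview segment ends at 20:33 + 145 min = 22:58.
The weather segment ends at 22:58 − 310 min = 17:48.
The ad break ends at 17:48 − 210 min = 14:18.

14:18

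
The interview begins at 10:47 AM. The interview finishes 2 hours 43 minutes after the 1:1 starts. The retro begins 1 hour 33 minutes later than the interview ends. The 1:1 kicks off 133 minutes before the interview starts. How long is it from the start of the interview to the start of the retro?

The 1:1 starts at 10:47 AM − 133 min = 8:34 AM.
The interview ends at 8:34 AM + 163 min = 11:17 AM.
The retro starts at 11:17 AM + 93 min = 12:50 PM.
From 10:47 AM to 12:50 PM is 2 hours 3 minutes.

2 hours 3 minutes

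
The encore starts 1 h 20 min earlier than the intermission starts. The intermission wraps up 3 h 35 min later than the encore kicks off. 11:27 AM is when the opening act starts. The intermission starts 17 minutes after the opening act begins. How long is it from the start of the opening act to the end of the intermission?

2 h 32 min

The intermission starts at 11:27 AM + 17 min = 11:44 AM.
The encore starts at 11:44 AM − 80 min = 10:24 AM.
The intermission ends at 10:24 AM + 215 min = 1:59 PM.
From 11:27 AM to 1:59 PM is 2 h 32 min.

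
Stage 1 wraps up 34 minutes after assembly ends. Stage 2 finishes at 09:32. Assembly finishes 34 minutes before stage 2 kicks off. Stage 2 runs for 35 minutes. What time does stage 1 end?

Stage 2 starts at 09:32 − 35 min = 08:57.
Assembly ends at 08:57 − 34 min = 08:23.
Stage 1 ends at 08:23 + 34 min = 08:57.

08:57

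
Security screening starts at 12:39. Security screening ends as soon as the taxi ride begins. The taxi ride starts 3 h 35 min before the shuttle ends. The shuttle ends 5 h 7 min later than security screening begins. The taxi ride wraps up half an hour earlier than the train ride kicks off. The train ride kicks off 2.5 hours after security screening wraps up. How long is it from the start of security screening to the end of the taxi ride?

3 h 32 min

The shuttle ends at 12:39 + 307 min = 17:46.
The taxi ride starts at 17:46 − 215 min = 14:11.
So security screening ends at 14:11.
The train ride starts at 14:11 + 150 min = 16:41.
The taxi ride ends at 16:41 − 30 min = 16:11.
From 12:39 to 16:11 is 3 h 32 min.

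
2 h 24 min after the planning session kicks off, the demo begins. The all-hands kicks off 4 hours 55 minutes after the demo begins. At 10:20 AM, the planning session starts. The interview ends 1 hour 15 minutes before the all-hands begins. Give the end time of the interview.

The demo starts at 10:20 AM + 144 min = 12:44 PM.
The all-hands starts at 12:44 PM + 295 min = 5:39 PM.
The interview ends at 5:39 PM − 75 min = 4:24 PM.

4:24 PM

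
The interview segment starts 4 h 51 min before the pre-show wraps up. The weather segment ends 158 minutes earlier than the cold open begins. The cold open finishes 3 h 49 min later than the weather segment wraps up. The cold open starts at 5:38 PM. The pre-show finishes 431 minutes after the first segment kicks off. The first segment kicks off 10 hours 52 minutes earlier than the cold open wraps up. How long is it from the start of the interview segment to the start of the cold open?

The weather segment ends at 5:38 PM − 158 min = 3:00 PM.
The cold open ends at 3:00 PM + 229 min = 6:49 PM.
The first segment starts at 6:49 PM − 652 min = 7:57 AM.
The pre-show ends at 7:57 AM + 431 min = 3:08 PM.
The interview segment starts at 3:08 PM − 291 min = 10:17 AM.
From 10:17 AM to 5:38 PM is 7 hours 21 minutes.

7 hours 21 minutes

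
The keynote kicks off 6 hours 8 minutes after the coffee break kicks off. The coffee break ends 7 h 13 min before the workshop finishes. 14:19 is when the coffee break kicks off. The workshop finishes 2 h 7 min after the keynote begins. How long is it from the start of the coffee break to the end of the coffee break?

The keynote starts at 14:19 + 368 min = 20:27.
The workshop ends at 20:27 + 127 min = 22:34.
The coffee break ends at 22:34 − 433 min = 15:21.
From 14:19 to 15:21 is 62 minutes.

62 minutes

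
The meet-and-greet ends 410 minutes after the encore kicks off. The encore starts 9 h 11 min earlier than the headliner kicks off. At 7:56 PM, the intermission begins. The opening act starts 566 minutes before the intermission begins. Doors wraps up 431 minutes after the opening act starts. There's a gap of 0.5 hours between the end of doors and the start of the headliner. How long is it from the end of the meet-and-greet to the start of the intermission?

246 minutes

The opening act starts at 7:56 PM − 566 min = 10:30 AM.
Doors ends at 10:30 AM + 431 min = 5:41 PM.
The headliner starts at 5:41 PM + 30 min = 6:11 PM.
The encore starts at 6:11 PM − 551 min = 9:00 AM.
The meet-and-greet ends at 9:00 AM + 410 min = 3:50 PM.
From 3:50 PM to 7:56 PM is 246 minutes.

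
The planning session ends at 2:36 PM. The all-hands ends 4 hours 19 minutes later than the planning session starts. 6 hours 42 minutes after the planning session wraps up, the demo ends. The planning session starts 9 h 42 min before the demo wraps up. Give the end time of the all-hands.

3:55 PM

The demo ends at 2:36 PM + 402 min = 9:18 PM.
The planning session starts at 9:18 PM − 582 min = 11:36 AM.
The all-hands ends at 11:36 AM + 259 min = 3:55 PM.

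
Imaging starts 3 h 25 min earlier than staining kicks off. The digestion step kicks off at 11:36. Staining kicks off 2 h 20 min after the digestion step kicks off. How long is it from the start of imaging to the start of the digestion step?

1 h 5 min

Staining starts at 11:36 + 140 min = 13:56.
Imaging starts at 13:56 − 205 min = 10:31.
From 10:31 to 11:36 is 1 h 5 min.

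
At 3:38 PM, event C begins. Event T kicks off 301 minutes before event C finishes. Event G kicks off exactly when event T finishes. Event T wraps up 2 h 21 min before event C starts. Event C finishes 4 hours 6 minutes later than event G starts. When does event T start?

12:22 PM

Event T ends at 3:38 PM − 141 min = 1:17 PM.
So event G starts at 1:17 PM.
Event C ends at 1:17 PM + 246 min = 5:23 PM.
Event T starts at 5:23 PM − 301 min = 12:22 PM.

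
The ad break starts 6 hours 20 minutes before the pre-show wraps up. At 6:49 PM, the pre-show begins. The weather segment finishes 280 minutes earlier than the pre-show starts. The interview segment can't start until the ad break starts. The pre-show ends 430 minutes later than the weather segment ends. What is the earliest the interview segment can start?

The weather segment ends at 6:49 PM − 280 min = 2:09 PM.
The pre-show ends at 2:09 PM + 430 min = 9:19 PM.
The ad break starts at 9:19 PM − 380 min = 2:59 PM.
The interview segment is bounded by the ad break, so the earliest it can start is 2:59 PM.

2:59 PM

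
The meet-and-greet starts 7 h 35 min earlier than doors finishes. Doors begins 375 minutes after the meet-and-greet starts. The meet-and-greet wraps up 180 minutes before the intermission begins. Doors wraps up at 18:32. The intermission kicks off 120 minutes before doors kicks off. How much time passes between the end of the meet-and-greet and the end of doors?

380 minutes

The meet-and-greet starts at 18:32 − 455 min = 10:57.
Doors starts at 10:57 + 375 min = 17:12.
The intermission starts at 17:12 − 120 min = 15:12.
The meet-and-greet ends at 15:12 − 180 min = 12:12.
From 12:12 to 18:32 is 380 minutes.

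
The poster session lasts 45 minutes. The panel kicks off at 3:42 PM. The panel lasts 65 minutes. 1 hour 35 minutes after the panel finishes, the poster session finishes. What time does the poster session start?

5:37 PM

The panel ends at 3:42 PM + 65 min = 4:47 PM.
The poster session ends at 4:47 PM + 95 min = 6:22 PM.
The poster session starts at 6:22 PM − 45 min = 5:37 PM.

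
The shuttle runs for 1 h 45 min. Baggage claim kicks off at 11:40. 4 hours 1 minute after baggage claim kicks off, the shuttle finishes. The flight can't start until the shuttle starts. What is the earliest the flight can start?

13:56

The shuttle ends at 11:40 + 241 min = 15:41.
The shuttle starts at 15:41 − 105 min = 13:56.
The flight is bounded by the shuttle, so the earliest it can start is 13:56.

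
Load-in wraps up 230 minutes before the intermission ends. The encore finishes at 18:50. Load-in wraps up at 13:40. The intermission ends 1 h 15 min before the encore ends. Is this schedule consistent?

The intermission ends at 18:50 − 75 min = 17:35.
Load-in ends at 17:35 − 230 min = 13:45.
But load-in is also said to end at 13:40 — a 5-minute conflict.

No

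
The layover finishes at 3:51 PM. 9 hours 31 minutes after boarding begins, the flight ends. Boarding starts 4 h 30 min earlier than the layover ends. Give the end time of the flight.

Boarding starts at 3:51 PM − 270 min = 11:21 AM.
The flight ends at 11:21 AM + 571 min = 8:52 PM.

8:52 PM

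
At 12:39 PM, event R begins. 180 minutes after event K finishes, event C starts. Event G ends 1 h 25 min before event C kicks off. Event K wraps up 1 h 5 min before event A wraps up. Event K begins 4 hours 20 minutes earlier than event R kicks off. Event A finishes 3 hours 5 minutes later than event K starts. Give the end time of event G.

11:54 AM

Event K starts at 12:39 PM − 260 min = 8:19 AM.
Event A ends at 8:19 AM + 185 min = 11:24 AM.
Event K ends at 11:24 AM − 65 min = 10:19 AM.
Event C starts at 10:19 AM + 180 min = 1:19 PM.
Event G ends at 1:19 PM − 85 min = 11:54 AM.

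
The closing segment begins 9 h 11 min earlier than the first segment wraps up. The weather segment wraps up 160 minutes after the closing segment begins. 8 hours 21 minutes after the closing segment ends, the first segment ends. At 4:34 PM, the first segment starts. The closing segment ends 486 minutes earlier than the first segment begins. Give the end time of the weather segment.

10:18 AM

The closing segment ends at 4:34 PM − 486 min = 8:28 AM.
The first segment ends at 8:28 AM + 501 min = 4:49 PM.
The closing segment starts at 4:49 PM − 551 min = 7:38 AM.
The weather segment ends at 7:38 AM + 160 min = 10:18 AM.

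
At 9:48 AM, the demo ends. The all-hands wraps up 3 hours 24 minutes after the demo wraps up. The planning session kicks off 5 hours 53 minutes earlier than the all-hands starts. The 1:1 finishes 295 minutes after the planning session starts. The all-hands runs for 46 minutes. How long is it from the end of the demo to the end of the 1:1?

The all-hands ends at 9:48 AM + 204 min = 1:12 PM.
The all-hands starts at 1:12 PM − 46 min = 12:26 PM.
The planning session starts at 12:26 PM − 353 min = 6:33 AM.
The 1:1 ends at 6:33 AM + 295 min = 11:28 AM.
From 9:48 AM to 11:28 AM is 1 h 40 min.

1 h 40 min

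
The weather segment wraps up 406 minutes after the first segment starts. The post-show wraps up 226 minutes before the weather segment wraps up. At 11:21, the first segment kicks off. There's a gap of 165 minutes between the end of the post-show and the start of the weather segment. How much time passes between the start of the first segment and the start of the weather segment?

The weather segment ends at 11:21 + 406 min = 18:07.
The post-show ends at 18:07 − 226 min = 14:21.
The weather segment starts at 14:21 + 165 min = 17:06.
From 11:21 to 17:06 is 5 h 45 min.

5 h 45 min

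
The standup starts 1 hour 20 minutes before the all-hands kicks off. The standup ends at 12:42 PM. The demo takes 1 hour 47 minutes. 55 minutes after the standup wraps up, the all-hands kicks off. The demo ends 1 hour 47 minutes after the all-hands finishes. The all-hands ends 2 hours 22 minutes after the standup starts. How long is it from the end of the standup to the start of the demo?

1 hour 57 minutes

The all-hands starts at 12:42 PM + 55 min = 1:37 PM.
The standup starts at 1:37 PM − 80 min = 12:17 PM.
The all-hands ends at 12:17 PM + 142 min = 2:39 PM.
The demo ends at 2:39 PM + 107 min = 4:26 PM.
The demo starts at 4:26 PM − 107 min = 2:39 PM.
From 12:42 PM to 2:39 PM is 1 hour 57 minutes.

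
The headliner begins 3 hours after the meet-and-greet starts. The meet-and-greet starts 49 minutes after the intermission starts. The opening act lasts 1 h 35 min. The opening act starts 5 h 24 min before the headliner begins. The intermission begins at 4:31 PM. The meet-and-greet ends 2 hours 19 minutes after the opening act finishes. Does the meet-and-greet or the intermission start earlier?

the intermission

The meet-and-greet starts at 4:31 PM + 49 min = 5:20 PM.
The meet-and-greet starts at 5:20 PM and the intermission starts at 4:31 PM, so the intermission is first.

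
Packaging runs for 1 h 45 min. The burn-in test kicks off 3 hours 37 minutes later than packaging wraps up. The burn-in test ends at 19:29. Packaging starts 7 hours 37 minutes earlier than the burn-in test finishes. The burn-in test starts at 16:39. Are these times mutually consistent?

No

Packaging starts at 19:29 − 457 min = 11:52.
Packaging ends at 11:52 + 105 min = 13:37.
The burn-in test starts at 13:37 + 217 min = 17:14.
But the burn-in test is also said to start at 16:39 — a 35-minute conflict.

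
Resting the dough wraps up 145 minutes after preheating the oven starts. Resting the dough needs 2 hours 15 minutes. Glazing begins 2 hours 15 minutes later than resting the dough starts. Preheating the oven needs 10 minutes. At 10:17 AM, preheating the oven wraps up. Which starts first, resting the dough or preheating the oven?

preheating the oven

Preheating the oven starts at 10:17 AM − 10 min = 10:07 AM.
Resting the dough ends at 10:07 AM + 145 min = 12:32 PM.
Resting the dough starts at 12:32 PM − 135 min = 10:17 AM.
Resting the dough starts at 10:17 AM and preheating the oven starts at 10:07 AM, so preheating the oven is first.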